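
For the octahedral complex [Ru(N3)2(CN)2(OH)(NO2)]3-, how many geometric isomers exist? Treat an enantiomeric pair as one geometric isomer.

6

In an octahedral complex each vertex has one trans partner and four cis neighbours.
Systematic placement gives 6 geometric isomers: N3 trans, CN trans; N3 cis, CN trans; N3 cis, CN cis (3 arrangements, 2 chiral); N3 trans, CN cis.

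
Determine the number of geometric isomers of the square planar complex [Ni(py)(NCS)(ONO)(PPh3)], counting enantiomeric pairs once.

A square has two trans pairs of vertices; adjacent vertices are cis.
Systematic placement gives 3 geometric isomers: (NCS/PPh3 trans, ONO/py trans); (NCS/py trans, ONO/PPh3 trans); (NCS/ONO trans, PPh3/py trans).

3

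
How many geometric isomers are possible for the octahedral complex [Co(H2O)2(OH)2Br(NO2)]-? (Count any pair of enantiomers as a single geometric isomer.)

6

An octahedron has six vertices in three trans pairs; every non-trans pair is cis.
There are 6 geometric isomers: H2O cis, OH trans; H2O cis, OH cis (3 arrangements, 2 chiral); H2O trans, OH trans; H2O trans, OH cis.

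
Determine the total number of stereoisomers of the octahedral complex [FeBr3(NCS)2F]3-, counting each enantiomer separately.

3

An octahedron has six vertices in three trans pairs; every non-trans pair is cis.
There are 3 geometric isomers: Br mer, NCS trans; Br mer, NCS cis; Br fac, NCS cis.
Each arrangement has an internal mirror plane or centre of symmetry, so none is chiral.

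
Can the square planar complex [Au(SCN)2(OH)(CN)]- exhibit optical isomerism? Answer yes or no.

A square has two trans pairs of vertices; adjacent vertices are cis.
The distinct arrangements are (2 in all): SCN cis; SCN trans.
Each arrangement has an internal mirror plane or centre of symmetry, so none is chiral.

no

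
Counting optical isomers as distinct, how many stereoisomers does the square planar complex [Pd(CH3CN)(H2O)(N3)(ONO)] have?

3

A square has two trans pairs of vertices; adjacent vertices are cis.
The distinct arrangements are (3 in all): (CH3CN/N3 trans, H2O/ONO trans); (CH3CN/ONO trans, H2O/N3 trans); (CH3CN/H2O trans, N3/ONO trans).
Each arrangement has an internal mirror plane or centre of symmetry, so none is chiral.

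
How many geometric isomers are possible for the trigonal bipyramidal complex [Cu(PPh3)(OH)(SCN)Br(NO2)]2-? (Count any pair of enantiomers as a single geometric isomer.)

In a trigonal bipyramid the two axial positions differ from the three equatorial ones.
Exhaustive case analysis gives 10 geometric isomers.

10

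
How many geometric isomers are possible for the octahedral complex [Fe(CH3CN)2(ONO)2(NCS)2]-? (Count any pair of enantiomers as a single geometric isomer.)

In an octahedral complex each vertex has one trans partner and four cis neighbours.
There are 5 geometric isomers: CH3CN trans, ONO trans, NCS trans; CH3CN trans, ONO cis, NCS cis; CH3CN cis, ONO trans, NCS cis; CH3CN cis, ONO cis, NCS cis (chiral); CH3CN cis, ONO cis, NCS trans.

5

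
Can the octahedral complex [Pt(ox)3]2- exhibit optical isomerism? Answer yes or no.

In an octahedral complex each vertex has one trans partner and four cis neighbours.
Each ox is bidentate and must span two cis positions.
Only one geometric arrangement is possible; it has no improper symmetry element, so it exists as a pair of enantiomers (2 stereoisomers).

yes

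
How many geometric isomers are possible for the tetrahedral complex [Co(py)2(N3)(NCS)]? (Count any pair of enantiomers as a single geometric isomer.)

All four vertices of a tetrahedron are equivalent and mutually adjacent, so cis/trans isomerism cannot arise.
Only one geometric arrangement is possible.

1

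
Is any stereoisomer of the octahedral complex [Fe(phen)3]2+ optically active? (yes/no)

yes

The six octahedral sites form three mutually perpendicular trans pairs.
Each phen is bidentate and must span two cis positions.
Only one geometric arrangement is possible; it has no improper symmetry element, so it exists as a pair of enantiomers (2 stereoisomers).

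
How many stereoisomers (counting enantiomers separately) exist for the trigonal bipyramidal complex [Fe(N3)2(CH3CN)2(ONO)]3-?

6

Placing the ligands in turn and identifying arrangements related by rotation or reflection leaves 5 distinct geometric isomers.
One of these lacks any improper symmetry element and so occurs as an enantiomeric pair, giving 5 + 1 = 6 stereoisomers in total.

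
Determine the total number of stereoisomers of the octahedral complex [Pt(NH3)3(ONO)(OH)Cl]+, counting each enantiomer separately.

An octahedron has six vertices in three trans pairs; every non-trans pair is cis.
There are 4 geometric isomers: NH3 mer (3 arrangements); NH3 fac (chiral).
One of these lacks any improper symmetry element and so occurs as an enantiomeric pair, giving 4 + 1 = 5 stereoisomers in total.

5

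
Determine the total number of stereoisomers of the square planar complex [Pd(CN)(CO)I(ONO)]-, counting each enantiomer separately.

In a square planar complex each vertex has one trans partner and two cis neighbours.
Systematic placement gives 3 geometric isomers: (CN/I trans, CO/ONO trans); (CN/ONO trans, CO/I trans); (CN/CO trans, I/ONO trans).
Each arrangement has an internal mirror plane or centre of symmetry, so none is chiral.

3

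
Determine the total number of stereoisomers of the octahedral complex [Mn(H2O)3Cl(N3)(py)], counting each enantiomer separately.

The distinct arrangements are (4 in all): H2O mer (3 arrangements); H2O fac (chiral).
One of these lacks any improper symmetry element and so occurs as an enantiomeric pair, giving 4 + 1 = 5 stereoisomers in total.

5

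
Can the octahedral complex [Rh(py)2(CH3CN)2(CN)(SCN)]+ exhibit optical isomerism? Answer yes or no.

An octahedron has six vertices in three trans pairs; every non-trans pair is cis.
There are 6 geometric isomers: py trans, CH3CN trans; py cis, CH3CN trans; py trans, CH3CN cis; py cis, CH3CN cis (3 arrangements, 2 chiral).
Of these, 2 lack any improper symmetry element and so occur as enantiomeric pairs, giving 6 + 2 = 8 stereoisomers in total.

yes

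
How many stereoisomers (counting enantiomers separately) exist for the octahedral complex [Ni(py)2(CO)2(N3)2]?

6

Working through the distinct placements yields 5 geometric isomers: py trans, CO trans, N3 trans; py cis, CO trans, N3 cis; py trans, CO cis, N3 cis; py cis, CO cis, N3 cis (chiral); py cis, CO cis, N3 trans.
One of these lacks any improper symmetry element and so occurs as an enantiomeric pair, giving 5 + 1 = 6 stereoisomers in total.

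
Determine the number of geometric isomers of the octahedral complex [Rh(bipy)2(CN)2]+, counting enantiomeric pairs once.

2

Each bipy is bidentate and must span two cis positions.
There are 2 geometric isomers: CN trans; CN cis (chiral).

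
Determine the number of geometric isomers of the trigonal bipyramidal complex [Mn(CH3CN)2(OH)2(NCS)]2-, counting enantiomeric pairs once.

A trigonal bipyramid has two axial and three equatorial sites, which are chemically inequivalent.
Exhaustive case analysis gives 5 geometric isomers.

5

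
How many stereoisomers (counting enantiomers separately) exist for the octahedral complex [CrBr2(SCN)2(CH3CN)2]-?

6

An octahedron has six vertices in three trans pairs; every non-trans pair is cis.
Working through the distinct placements yields 5 geometric isomers: Br trans, SCN trans, CH3CN trans; Br trans, SCN cis, CH3CN cis; Br cis, SCN trans, CH3CN cis; Br cis, SCN cis, CH3CN cis (chiral); Br cis, SCN cis, CH3CN trans.
One of these lacks any improper symmetry element and so occurs as an enantiomeric pair, giving 5 + 1 = 6 stereoisomers in total.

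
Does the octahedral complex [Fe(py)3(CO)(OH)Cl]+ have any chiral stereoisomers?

In an octahedral complex each vertex has one trans partner and four cis neighbours.
There are 4 geometric isomers: py mer (3 arrangements); py fac (chiral).
One of these lacks any improper symmetry element and so occurs as an enantiomeric pair, giving 4 + 1 = 5 stereoisomers in total.

yes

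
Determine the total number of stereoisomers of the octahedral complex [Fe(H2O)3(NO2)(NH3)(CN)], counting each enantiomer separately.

The distinct arrangements are (4 in all): H2O mer (3 arrangements); H2O fac (chiral).
One of these lacks any improper symmetry element and so occurs as an enantiomeric pair, giving 4 + 1 = 5 stereoisomers in total.

5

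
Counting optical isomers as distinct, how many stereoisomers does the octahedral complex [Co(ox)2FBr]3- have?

Each ox is bidentate and must span two cis positions.
There are 2 geometric isomers: F and Br mutually trans; F and Br mutually cis (chiral).
One of these lacks any improper symmetry element and so occurs as an enantiomeric pair, giving 2 + 1 = 3 stereoisomers in total.

3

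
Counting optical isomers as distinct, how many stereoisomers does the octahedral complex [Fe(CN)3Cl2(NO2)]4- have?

3

An octahedron has six vertices in three trans pairs; every non-trans pair is cis.
Systematic placement gives 3 geometric isomers: CN mer, Cl cis; CN mer, Cl trans; CN fac, Cl cis.
Each arrangement has an internal mirror plane or centre of symmetry, so none is chiral.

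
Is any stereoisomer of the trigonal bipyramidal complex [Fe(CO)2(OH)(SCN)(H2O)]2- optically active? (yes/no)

yes

Systematic enumeration (placing each ligand type in turn and discarding arrangements equivalent by rotation or reflection) gives 7 geometric isomers.
Of these, 3 lack any improper symmetry element and so occur as enantiomeric pairs, giving 7 + 3 = 10 stereoisomers in total.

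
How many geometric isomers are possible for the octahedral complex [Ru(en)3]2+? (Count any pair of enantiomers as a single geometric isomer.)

1

The six octahedral sites form three mutually perpendicular trans pairs.
Each en is bidentate and must span two cis positions.
Only one geometric arrangement is possible; it has no improper symmetry element, so it exists as a pair of enantiomers (2 stereoisomers).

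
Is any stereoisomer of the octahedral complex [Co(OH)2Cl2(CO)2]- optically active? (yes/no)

yes

An octahedron has six vertices in three trans pairs; every non-trans pair is cis.
The distinct arrangements are (5 in all): OH trans, Cl trans, CO trans; OH cis, Cl cis, CO trans; OH trans, Cl cis, CO cis; OH cis, Cl cis, CO cis (chiral); OH cis, Cl trans, CO cis.
One of these lacks any improper symmetry element and so occurs as an enantiomeric pair, giving 5 + 1 = 6 stereoisomers in total.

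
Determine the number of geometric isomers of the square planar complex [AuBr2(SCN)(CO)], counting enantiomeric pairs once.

2

A square has two trans pairs of vertices; adjacent vertices are cis.
Working through the distinct placements yields 2 geometric isomers: Br cis; Br trans.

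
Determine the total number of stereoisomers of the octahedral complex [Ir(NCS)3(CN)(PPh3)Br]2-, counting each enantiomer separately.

5

There are 4 geometric isomers: NCS mer (3 arrangements); NCS fac (chiral).
One of these lacks any improper symmetry element and so occurs as an enantiomeric pair, giving 4 + 1 = 5 stereoisomers in total.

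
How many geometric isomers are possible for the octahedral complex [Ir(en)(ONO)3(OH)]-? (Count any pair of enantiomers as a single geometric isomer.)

Each en is bidentate and must span two cis positions.
Systematic placement gives 2 geometric isomers: ONO fac; ONO mer.

2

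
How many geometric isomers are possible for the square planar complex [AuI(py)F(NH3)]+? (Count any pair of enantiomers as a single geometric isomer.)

3

Systematic placement gives 3 geometric isomers: (F/NH3 trans, I/py trans); (F/py trans, I/NH3 trans); (F/I trans, NH3/py trans).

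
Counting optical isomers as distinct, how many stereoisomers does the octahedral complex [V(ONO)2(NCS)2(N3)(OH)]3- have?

8

An octahedron has six vertices in three trans pairs; every non-trans pair is cis.
There are 6 geometric isomers: ONO trans, NCS cis; ONO cis, NCS cis (3 arrangements, 2 chiral); ONO trans, NCS trans; ONO cis, NCS trans.
Of these, 2 lack any improper symmetry element and so occur as enantiomeric pairs, giving 6 + 2 = 8 stereoisomers in total.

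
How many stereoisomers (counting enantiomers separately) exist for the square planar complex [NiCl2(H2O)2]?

In a square planar complex each vertex has one trans partner and two cis neighbours.
The distinct arrangements are (2 in all): Cl cis; Cl trans.
Each arrangement has an internal mirror plane or centre of symmetry, so none is chiral.

2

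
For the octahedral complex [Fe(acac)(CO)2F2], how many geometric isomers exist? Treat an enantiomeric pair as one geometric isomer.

In an octahedral complex each vertex has one trans partner and four cis neighbours.
Each acac is bidentate and must span two cis positions.
Working through the distinct placements yields 3 geometric isomers: CO trans, F cis; CO cis, F cis (chiral); CO cis, F trans.

3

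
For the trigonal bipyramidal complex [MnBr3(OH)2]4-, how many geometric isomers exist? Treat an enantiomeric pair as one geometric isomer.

In a trigonal bipyramid the two axial positions differ from the three equatorial ones.
Systematic placement gives 3 geometric isomers: OH both equatorial; OH one axial, one equatorial; OH both axial.

3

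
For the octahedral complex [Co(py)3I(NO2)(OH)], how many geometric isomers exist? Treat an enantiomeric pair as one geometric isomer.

4

Systematic placement gives 4 geometric isomers: py mer (3 arrangements); py fac (chiral).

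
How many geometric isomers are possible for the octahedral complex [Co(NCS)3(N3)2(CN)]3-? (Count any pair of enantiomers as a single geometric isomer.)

An octahedron has six vertices in three trans pairs; every non-trans pair is cis.
The distinct arrangements are (3 in all): NCS mer, N3 cis; NCS mer, N3 trans; NCS fac, N3 cis.

3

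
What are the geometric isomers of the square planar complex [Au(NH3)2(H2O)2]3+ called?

cis and trans

A square has two trans pairs of vertices; adjacent vertices are cis.
There are 2 geometric isomers: NH3 cis; NH3 trans.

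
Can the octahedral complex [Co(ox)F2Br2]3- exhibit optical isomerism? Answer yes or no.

yes

Each ox is bidentate and must span two cis positions.
Systematic placement gives 3 geometric isomers: F cis, Br trans; F cis, Br cis (chiral); F trans, Br cis.
One of these lacks any improper symmetry element and so occurs as an enantiomeric pair, giving 3 + 1 = 4 stereoisomers in total.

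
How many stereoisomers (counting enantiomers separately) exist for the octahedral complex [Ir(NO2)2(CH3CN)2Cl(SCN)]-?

Working through the distinct placements yields 6 geometric isomers: NO2 cis, CH3CN trans; NO2 trans, CH3CN trans; NO2 cis, CH3CN cis (3 arrangements, 2 chiral); NO2 trans, CH3CN cis.
Of these, 2 lack any improper symmetry element and so occur as enantiomeric pairs, giving 6 + 2 = 8 stereoisomers in total.

8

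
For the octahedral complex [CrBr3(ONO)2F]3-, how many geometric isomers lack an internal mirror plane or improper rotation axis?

The six octahedral sites form three mutually perpendicular trans pairs.
The distinct arrangements are (3 in all): Br mer, ONO trans; Br mer, ONO cis; Br fac, ONO cis.
Each arrangement has an internal mirror plane or centre of symmetry, so none is chiral.

0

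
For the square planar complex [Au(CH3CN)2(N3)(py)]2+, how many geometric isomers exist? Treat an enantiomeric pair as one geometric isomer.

In a square planar complex each vertex has one trans partner and two cis neighbours.
The distinct arrangements are (2 in all): CH3CN cis; CH3CN trans.

2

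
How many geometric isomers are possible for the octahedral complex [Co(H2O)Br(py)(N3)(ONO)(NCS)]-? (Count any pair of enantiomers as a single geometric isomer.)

15

An octahedron has six vertices in three trans pairs; every non-trans pair is cis.
Systematic enumeration (placing each ligand type in turn and discarding arrangements equivalent by rotation or reflection) gives 15 geometric isomers.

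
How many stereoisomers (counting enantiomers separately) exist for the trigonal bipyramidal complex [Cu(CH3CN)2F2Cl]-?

A trigonal bipyramid has two axial and three equatorial sites, which are chemically inequivalent.
Placing the ligands in turn and identifying arrangements related by rotation or reflection leaves 5 distinct geometric isomers.
One of these lacks any improper symmetry element and so occurs as an enantiomeric pair, giving 5 + 1 = 6 stereoisomers in total.

6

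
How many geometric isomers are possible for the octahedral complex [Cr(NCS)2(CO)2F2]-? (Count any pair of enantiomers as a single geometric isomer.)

The six octahedral sites form three mutually perpendicular trans pairs.
Working through the distinct placements yields 5 geometric isomers: NCS trans, CO trans, F trans; NCS cis, CO trans, F cis; NCS trans, CO cis, F cis; NCS cis, CO cis, F cis (chiral); NCS cis, CO cis, F trans.

5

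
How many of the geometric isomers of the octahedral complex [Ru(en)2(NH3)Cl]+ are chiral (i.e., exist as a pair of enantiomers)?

Each en is bidentate and must span two cis positions.
The distinct arrangements are (2 in all): NH3 and Cl mutually trans; NH3 and Cl mutually cis (chiral).
One of these lacks any improper symmetry element and so occurs as an enantiomeric pair, giving 2 + 1 = 3 stereoisomers in total.

1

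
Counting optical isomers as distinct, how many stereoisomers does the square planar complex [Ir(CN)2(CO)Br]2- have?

2

A square has two trans pairs of vertices; adjacent vertices are cis.
There are 2 geometric isomers: CN cis; CN trans.
Each arrangement has an internal mirror plane or centre of symmetry, so none is chiral.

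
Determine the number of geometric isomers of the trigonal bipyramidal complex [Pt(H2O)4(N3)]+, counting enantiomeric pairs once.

2

Working through the distinct placements yields 2 geometric isomers: N3 equatorial; N3 axial.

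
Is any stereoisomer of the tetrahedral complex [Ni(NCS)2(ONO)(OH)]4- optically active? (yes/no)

no

In a tetrahedral complex all four positions are equivalent and every pair of ligands is adjacent — there is no cis/trans distinction.
Only one geometric arrangement is possible.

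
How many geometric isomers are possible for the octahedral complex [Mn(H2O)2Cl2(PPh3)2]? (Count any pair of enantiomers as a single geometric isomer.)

5

The distinct arrangements are (5 in all): H2O trans, Cl trans, PPh3 trans; H2O cis, Cl trans, PPh3 cis; H2O cis, Cl cis, PPh3 trans; H2O cis, Cl cis, PPh3 cis (chiral); H2O trans, Cl cis, PPh3 cis.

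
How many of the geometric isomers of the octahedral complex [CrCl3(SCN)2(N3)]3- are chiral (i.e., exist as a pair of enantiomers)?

Working through the distinct placements yields 3 geometric isomers: Cl mer, SCN trans; Cl mer, SCN cis; Cl fac, SCN cis.
Each arrangement has an internal mirror plane or centre of symmetry, so none is chiral.

0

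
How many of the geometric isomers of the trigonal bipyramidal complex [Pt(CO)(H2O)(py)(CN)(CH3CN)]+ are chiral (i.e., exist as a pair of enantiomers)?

10

Exhaustive case analysis gives 10 geometric isomers.
Of these, 10 lack any improper symmetry element and so occur as enantiomeric pairs, giving 10 + 10 = 20 stereoisomers in total.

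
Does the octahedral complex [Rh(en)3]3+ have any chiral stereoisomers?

yes

In an octahedral complex each vertex has one trans partner and four cis neighbours.
Each en is bidentate and must span two cis positions.
Only one geometric arrangement is possible; it has no improper symmetry element, so it exists as a pair of enantiomers (2 stereoisomers).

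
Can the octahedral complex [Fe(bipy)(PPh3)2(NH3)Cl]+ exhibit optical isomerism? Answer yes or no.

Each bipy is bidentate and must span two cis positions.
Working through the distinct placements yields 4 geometric isomers: PPh3 cis (3 arrangements, 2 chiral); PPh3 trans.
Of these, 2 lack any improper symmetry element and so occur as enantiomeric pairs, giving 4 + 2 = 6 stereoisomers in total.

yes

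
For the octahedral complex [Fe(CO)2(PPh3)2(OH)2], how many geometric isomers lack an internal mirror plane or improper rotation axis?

Systematic placement gives 5 geometric isomers: CO trans, PPh3 trans, OH trans; CO trans, PPh3 cis, OH cis; CO cis, PPh3 trans, OH cis; CO cis, PPh3 cis, OH cis (chiral); CO cis, PPh3 cis, OH trans.
One of these lacks any improper symmetry element and so occurs as an enantiomeric pair, giving 5 + 1 = 6 stereoisomers in total.

1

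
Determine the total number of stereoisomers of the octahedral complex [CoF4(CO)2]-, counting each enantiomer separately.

2

In an octahedral complex each vertex has one trans partner and four cis neighbours.
Working through the distinct placements yields 2 geometric isomers: CO trans; CO cis.
Each arrangement has an internal mirror plane or centre of symmetry, so none is chiral.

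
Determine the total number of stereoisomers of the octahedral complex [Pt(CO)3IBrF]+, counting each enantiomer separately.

5

The six octahedral sites form three mutually perpendicular trans pairs.
Working through the distinct placements yields 4 geometric isomers: CO mer (3 arrangements); CO fac (chiral).
One of these lacks any improper symmetry element and so occurs as an enantiomeric pair, giving 4 + 1 = 5 stereoisomers in total.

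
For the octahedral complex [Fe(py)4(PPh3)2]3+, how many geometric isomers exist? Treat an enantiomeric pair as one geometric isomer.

The six octahedral sites form three mutually perpendicular trans pairs.
Systematic placement gives 2 geometric isomers: PPh3 trans; PPh3 cis.

2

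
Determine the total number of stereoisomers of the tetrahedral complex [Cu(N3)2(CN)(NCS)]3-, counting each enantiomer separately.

All four vertices of a tetrahedron are equivalent and mutually adjacent, so cis/trans isomerism cannot arise.
Only one geometric arrangement is possible.

1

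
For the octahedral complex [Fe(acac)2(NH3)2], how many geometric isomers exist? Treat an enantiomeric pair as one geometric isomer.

2

Each acac is bidentate and must span two cis positions.
There are 2 geometric isomers: NH3 trans; NH3 cis (chiral).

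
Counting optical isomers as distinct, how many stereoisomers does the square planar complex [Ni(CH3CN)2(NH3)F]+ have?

2

A square has two trans pairs of vertices; adjacent vertices are cis.
Working through the distinct placements yields 2 geometric isomers: CH3CN cis; CH3CN trans.
Each arrangement has an internal mirror plane or centre of symmetry, so none is chiral.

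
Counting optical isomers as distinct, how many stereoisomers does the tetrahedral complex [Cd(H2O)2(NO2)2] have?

Only one geometric arrangement is possible.

1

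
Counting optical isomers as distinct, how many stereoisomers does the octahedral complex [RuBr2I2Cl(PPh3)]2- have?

In an octahedral complex each vertex has one trans partner and four cis neighbours.
There are 6 geometric isomers: Br trans, I cis; Br trans, I trans; Br cis, I cis (3 arrangements, 2 chiral); Br cis, I trans.
Of these, 2 lack any improper symmetry element and so occur as enantiomeric pairs, giving 6 + 2 = 8 stereoisomers in total.

8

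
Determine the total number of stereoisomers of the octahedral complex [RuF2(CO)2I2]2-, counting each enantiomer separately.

6

In an octahedral complex each vertex has one trans partner and four cis neighbours.
Systematic placement gives 5 geometric isomers: F trans, CO trans, I trans; F cis, CO trans, I cis; F cis, CO cis, I trans; F cis, CO cis, I cis (chiral); F trans, CO cis, I cis.
One of these lacks any improper symmetry element and so occurs as an enantiomeric pair, giving 5 + 1 = 6 stereoisomers in total.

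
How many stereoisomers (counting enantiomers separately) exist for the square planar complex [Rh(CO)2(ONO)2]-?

2

In a square planar complex each vertex has one trans partner and two cis neighbours.
The distinct arrangements are (2 in all): CO cis; CO trans.
Each arrangement has an internal mirror plane or centre of symmetry, so none is chiral.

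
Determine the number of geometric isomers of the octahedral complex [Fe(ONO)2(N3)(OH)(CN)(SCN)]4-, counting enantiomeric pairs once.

9

In an octahedral complex each vertex has one trans partner and four cis neighbours.
Exhaustive case analysis gives 9 geometric isomers.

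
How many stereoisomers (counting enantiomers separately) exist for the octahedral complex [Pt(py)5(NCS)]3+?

1

The six octahedral sites form three mutually perpendicular trans pairs.
Only one geometric arrangement is possible.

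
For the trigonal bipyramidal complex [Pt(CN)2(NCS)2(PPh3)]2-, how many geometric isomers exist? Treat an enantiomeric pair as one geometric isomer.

In a trigonal bipyramid the two axial positions differ from the three equatorial ones.
Placing the ligands in turn and identifying arrangements related by rotation or reflection leaves 5 distinct geometric isomers.

5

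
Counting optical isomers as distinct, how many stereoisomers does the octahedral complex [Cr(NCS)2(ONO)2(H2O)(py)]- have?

The six octahedral sites form three mutually perpendicular trans pairs.
Working through the distinct placements yields 6 geometric isomers: NCS cis, ONO cis (3 arrangements, 2 chiral); NCS cis, ONO trans; NCS trans, ONO cis; NCS trans, ONO trans.
Of these, 2 lack any improper symmetry element and so occur as enantiomeric pairs, giving 6 + 2 = 8 stereoisomers in total.

8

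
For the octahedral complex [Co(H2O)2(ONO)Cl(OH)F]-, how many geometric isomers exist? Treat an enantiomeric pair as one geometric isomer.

9

In an octahedral complex each vertex has one trans partner and four cis neighbours.
Exhaustive case analysis gives 9 geometric isomers.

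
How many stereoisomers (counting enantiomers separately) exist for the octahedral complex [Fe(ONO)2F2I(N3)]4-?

The six octahedral sites form three mutually perpendicular trans pairs.
Working through the distinct placements yields 6 geometric isomers: ONO trans, F trans; ONO cis, F trans; ONO trans, F cis; ONO cis, F cis (3 arrangements, 2 chiral).
Of these, 2 lack any improper symmetry element and so occur as enantiomeric pairs, giving 6 + 2 = 8 stereoisomers in total.

8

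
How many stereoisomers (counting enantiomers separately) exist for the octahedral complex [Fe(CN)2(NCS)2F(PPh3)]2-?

8

The six octahedral sites form three mutually perpendicular trans pairs.
There are 6 geometric isomers: CN trans, NCS cis; CN trans, NCS trans; CN cis, NCS cis (3 arrangements, 2 chiral); CN cis, NCS trans.
Of these, 2 lack any improper symmetry element and so occur as enantiomeric pairs, giving 6 + 2 = 8 stereoisomers in total.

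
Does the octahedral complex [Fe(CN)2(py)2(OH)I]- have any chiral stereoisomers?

yes

An octahedron has six vertices in three trans pairs; every non-trans pair is cis.
The distinct arrangements are (6 in all): CN trans, py trans; CN trans, py cis; CN cis, py trans; CN cis, py cis (3 arrangements, 2 chiral).
Of these, 2 lack any improper symmetry element and so occur as enantiomeric pairs, giving 6 + 2 = 8 stereoisomers in total.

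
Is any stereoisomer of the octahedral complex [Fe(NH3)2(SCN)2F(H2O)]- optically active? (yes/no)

yes

An octahedron has six vertices in three trans pairs; every non-trans pair is cis.
The distinct arrangements are (6 in all): NH3 trans, SCN trans; NH3 cis, SCN cis (3 arrangements, 2 chiral); NH3 cis, SCN trans; NH3 trans, SCN cis.
Of these, 2 lack any improper symmetry element and so occur as enantiomeric pairs, giving 6 + 2 = 8 stereoisomers in total.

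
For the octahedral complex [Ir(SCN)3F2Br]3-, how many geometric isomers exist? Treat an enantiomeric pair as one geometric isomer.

3

The distinct arrangements are (3 in all): SCN mer, F cis; SCN mer, F trans; SCN fac, F cis.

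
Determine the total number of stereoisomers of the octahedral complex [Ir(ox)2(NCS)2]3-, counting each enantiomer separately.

The six octahedral sites form three mutually perpendicular trans pairs.
Each ox is bidentate and must span two cis positions.
Working through the distinct placements yields 2 geometric isomers: NCS trans; NCS cis (chiral).
One of these lacks any improper symmetry element and so occurs as an enantiomeric pair, giving 2 + 1 = 3 stereoisomers in total.

3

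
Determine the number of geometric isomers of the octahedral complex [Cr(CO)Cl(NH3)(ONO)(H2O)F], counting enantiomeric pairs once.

The six octahedral sites form three mutually perpendicular trans pairs.
Exhaustive case analysis gives 15 geometric isomers.

15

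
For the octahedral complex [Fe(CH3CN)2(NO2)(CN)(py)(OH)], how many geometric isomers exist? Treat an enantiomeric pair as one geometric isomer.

9

An octahedron has six vertices in three trans pairs; every non-trans pair is cis.
Exhaustive case analysis gives 9 geometric isomers.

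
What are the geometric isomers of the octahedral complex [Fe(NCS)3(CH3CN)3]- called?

fac and mer

The distinct arrangements are (2 in all): NCS mer; NCS fac.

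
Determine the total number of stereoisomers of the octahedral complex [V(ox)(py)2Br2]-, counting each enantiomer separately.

An octahedron has six vertices in three trans pairs; every non-trans pair is cis.
Each ox is bidentate and must span two cis positions.
Systematic placement gives 3 geometric isomers: py cis, Br trans; py trans, Br cis; py cis, Br cis (chiral).
One of these lacks any improper symmetry element and so occurs as an enantiomeric pair, giving 3 + 1 = 4 stereoisomers in total.

4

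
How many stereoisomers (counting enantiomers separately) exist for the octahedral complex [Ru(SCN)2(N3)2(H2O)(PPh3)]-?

An octahedron has six vertices in three trans pairs; every non-trans pair is cis.
Systematic placement gives 6 geometric isomers: SCN trans, N3 cis; SCN cis, N3 cis (3 arrangements, 2 chiral); SCN trans, N3 trans; SCN cis, N3 trans.
Of these, 2 lack any improper symmetry element and so occur as enantiomeric pairs, giving 6 + 2 = 8 stereoisomers in total.

8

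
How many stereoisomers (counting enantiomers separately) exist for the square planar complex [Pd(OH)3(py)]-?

A square has two trans pairs of vertices; adjacent vertices are cis.
Only one geometric arrangement is possible.

1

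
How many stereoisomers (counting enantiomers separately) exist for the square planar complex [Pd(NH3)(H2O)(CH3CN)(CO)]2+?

There are 3 geometric isomers: (CH3CN/H2O trans, CO/NH3 trans); (CH3CN/NH3 trans, CO/H2O trans); (CH3CN/CO trans, H2O/NH3 trans).
Each arrangement has an internal mirror plane or centre of symmetry, so none is chiral.

3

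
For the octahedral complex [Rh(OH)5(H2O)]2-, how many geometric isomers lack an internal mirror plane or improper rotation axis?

In an octahedral complex each vertex has one trans partner and four cis neighbours.
Only one geometric arrangement is possible.

0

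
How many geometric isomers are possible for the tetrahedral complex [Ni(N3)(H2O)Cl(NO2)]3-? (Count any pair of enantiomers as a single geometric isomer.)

All four vertices of a tetrahedron are equivalent and mutually adjacent, so cis/trans isomerism cannot arise.
Only one geometric arrangement is possible; it has no improper symmetry element, so it exists as a pair of enantiomers (2 stereoisomers).

1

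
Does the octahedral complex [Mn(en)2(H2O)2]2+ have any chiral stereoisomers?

yes

An octahedron has six vertices in three trans pairs; every non-trans pair is cis.
Each en is bidentate and must span two cis positions.
Systematic placement gives 2 geometric isomers: H2O trans; H2O cis (chiral).
One of these lacks any improper symmetry element and so occurs as an enantiomeric pair, giving 2 + 1 = 3 stereoisomers in total.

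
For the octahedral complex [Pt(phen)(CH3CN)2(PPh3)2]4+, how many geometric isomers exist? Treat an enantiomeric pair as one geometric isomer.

3

An octahedron has six vertices in three trans pairs; every non-trans pair is cis.
Each phen is bidentate and must span two cis positions.
Working through the distinct placements yields 3 geometric isomers: CH3CN trans, PPh3 cis; CH3CN cis, PPh3 cis (chiral); CH3CN cis, PPh3 trans.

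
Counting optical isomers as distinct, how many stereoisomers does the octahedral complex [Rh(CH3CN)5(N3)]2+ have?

The six octahedral sites form three mutually perpendicular trans pairs.
Only one geometric arrangement is possible.

1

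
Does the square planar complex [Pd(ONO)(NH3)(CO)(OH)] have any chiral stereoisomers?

In a square planar complex each vertex has one trans partner and two cis neighbours.
Working through the distinct placements yields 3 geometric isomers: (CO/OH trans, NH3/ONO trans); (CO/ONO trans, NH3/OH trans); (CO/NH3 trans, OH/ONO trans).
Each arrangement has an internal mirror plane or centre of symmetry, so none is chiral.

no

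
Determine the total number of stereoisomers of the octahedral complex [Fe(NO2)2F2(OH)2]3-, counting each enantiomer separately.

6

In an octahedral complex each vertex has one trans partner and four cis neighbours.
Working through the distinct placements yields 5 geometric isomers: NO2 trans, F trans, OH trans; NO2 cis, F trans, OH cis; NO2 cis, F cis, OH trans; NO2 cis, F cis, OH cis (chiral); NO2 trans, F cis, OH cis.
One of these lacks any improper symmetry element and so occurs as an enantiomeric pair, giving 5 + 1 = 6 stereoisomers in total.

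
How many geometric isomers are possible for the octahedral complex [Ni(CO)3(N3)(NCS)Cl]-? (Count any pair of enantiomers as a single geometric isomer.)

4

In an octahedral complex each vertex has one trans partner and four cis neighbours.
Systematic placement gives 4 geometric isomers: CO mer (3 arrangements); CO fac (chiral).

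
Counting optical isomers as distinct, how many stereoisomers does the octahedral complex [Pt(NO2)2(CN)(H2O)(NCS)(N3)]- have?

The six octahedral sites form three mutually perpendicular trans pairs.
Placing the ligands in turn and identifying arrangements related by rotation or reflection leaves 9 distinct geometric isomers.
Of these, 6 lack any improper symmetry element and so occur as enantiomeric pairs, giving 9 + 6 = 15 stereoisomers in total.

15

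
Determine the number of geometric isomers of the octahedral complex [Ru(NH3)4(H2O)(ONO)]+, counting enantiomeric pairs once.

2

In an octahedral complex each vertex has one trans partner and four cis neighbours.
Working through the distinct placements yields 2 geometric isomers: H2O and ONO mutually cis; H2O and ONO mutually trans.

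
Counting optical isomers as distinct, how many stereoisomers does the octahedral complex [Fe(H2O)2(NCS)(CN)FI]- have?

An octahedron has six vertices in three trans pairs; every non-trans pair is cis.
Exhaustive case analysis gives 9 geometric isomers.
Of these, 6 lack any improper symmetry element and so occur as enantiomeric pairs, giving 9 + 6 = 15 stereoisomers in total.

15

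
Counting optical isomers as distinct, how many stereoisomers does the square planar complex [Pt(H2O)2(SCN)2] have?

There are 2 geometric isomers: H2O cis; H2O trans.
Each arrangement has an internal mirror plane or centre of symmetry, so none is chiral.

2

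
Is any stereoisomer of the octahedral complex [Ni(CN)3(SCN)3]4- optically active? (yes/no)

The six octahedral sites form three mutually perpendicular trans pairs.
Working through the distinct placements yields 2 geometric isomers: CN mer; CN fac.
Each arrangement has an internal mirror plane or centre of symmetry, so none is chiral.

no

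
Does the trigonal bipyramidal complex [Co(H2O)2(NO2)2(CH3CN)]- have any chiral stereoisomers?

yes

Exhaustive case analysis gives 5 geometric isomers.
One of these lacks any improper symmetry element and so occurs as an enantiomeric pair, giving 5 + 1 = 6 stereoisomers in total.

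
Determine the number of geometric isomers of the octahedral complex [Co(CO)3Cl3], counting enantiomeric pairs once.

2

The six octahedral sites form three mutually perpendicular trans pairs.
The distinct arrangements are (2 in all): CO mer; CO fac.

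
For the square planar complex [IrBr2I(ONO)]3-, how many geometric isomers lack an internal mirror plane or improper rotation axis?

0

A square has two trans pairs of vertices; adjacent vertices are cis.
The distinct arrangements are (2 in all): Br cis; Br trans.
Each arrangement has an internal mirror plane or centre of symmetry, so none is chiral.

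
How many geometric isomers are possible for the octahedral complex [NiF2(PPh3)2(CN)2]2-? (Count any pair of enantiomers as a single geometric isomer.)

5

Systematic placement gives 5 geometric isomers: F trans, PPh3 trans, CN trans; F cis, PPh3 cis, CN trans; F cis, PPh3 trans, CN cis; F cis, PPh3 cis, CN cis (chiral); F trans, PPh3 cis, CN cis.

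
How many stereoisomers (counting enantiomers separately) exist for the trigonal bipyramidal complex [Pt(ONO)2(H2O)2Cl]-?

6

A trigonal bipyramid has two axial and three equatorial sites, which are chemically inequivalent.
Placing the ligands in turn and identifying arrangements related by rotation or reflection leaves 5 distinct geometric isomers.
One of these lacks any improper symmetry element and so occurs as an enantiomeric pair, giving 5 + 1 = 6 stereoisomers in total.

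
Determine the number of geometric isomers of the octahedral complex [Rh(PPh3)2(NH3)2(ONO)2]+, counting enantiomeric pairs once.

There are 5 geometric isomers: PPh3 trans, NH3 trans, ONO trans; PPh3 cis, NH3 trans, ONO cis; PPh3 trans, NH3 cis, ONO cis; PPh3 cis, NH3 cis, ONO cis (chiral); PPh3 cis, NH3 cis, ONO trans.

5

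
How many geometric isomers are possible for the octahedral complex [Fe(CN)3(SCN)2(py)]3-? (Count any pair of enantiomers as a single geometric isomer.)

The six octahedral sites form three mutually perpendicular trans pairs.
There are 3 geometric isomers: CN mer, SCN cis; CN mer, SCN trans; CN fac, SCN cis.

3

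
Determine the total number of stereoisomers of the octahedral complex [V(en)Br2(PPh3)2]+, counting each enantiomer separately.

In an octahedral complex each vertex has one trans partner and four cis neighbours.
Each en is bidentate and must span two cis positions.
The distinct arrangements are (3 in all): Br trans, PPh3 cis; Br cis, PPh3 cis (chiral); Br cis, PPh3 trans.
One of these lacks any improper symmetry element and so occurs as an enantiomeric pair, giving 3 + 1 = 4 stereoisomers in total.

4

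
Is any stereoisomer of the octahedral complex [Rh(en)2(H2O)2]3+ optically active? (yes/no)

yes

In an octahedral complex each vertex has one trans partner and four cis neighbours.
Each en is bidentate and must span two cis positions.
Working through the distinct placements yields 2 geometric isomers: H2O trans; H2O cis (chiral).
One of these lacks any improper symmetry element and so occurs as an enantiomeric pair, giving 2 + 1 = 3 stereoisomers in total.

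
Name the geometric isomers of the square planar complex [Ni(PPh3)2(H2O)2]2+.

A square has two trans pairs of vertices; adjacent vertices are cis.
Systematic placement gives 2 geometric isomers: PPh3 cis; PPh3 trans.

cis and trans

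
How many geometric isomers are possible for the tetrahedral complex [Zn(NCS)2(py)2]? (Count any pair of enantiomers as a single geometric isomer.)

Only one geometric arrangement is possible.

1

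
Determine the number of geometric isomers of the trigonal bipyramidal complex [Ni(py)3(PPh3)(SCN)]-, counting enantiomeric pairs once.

A trigonal bipyramid has two axial and three equatorial sites, which are chemically inequivalent.
Systematic placement gives 4 geometric isomers: PPh3 axial, SCN axial; PPh3 axial, SCN equatorial; PPh3 equatorial, SCN axial; PPh3 equatorial, SCN equatorial.

4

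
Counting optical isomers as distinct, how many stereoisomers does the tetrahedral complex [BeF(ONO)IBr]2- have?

All four vertices of a tetrahedron are equivalent and mutually adjacent, so cis/trans isomerism cannot arise.
Only one geometric arrangement is possible; it has no improper symmetry element, so it exists as a pair of enantiomers (2 stereoisomers).

2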